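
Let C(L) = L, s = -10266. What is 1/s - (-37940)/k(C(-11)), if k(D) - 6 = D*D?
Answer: 389491913/1303782 ≈ 298.74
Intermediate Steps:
k(D) = 6 + D² (k(D) = 6 + D*D = 6 + D²)
1/s - (-37940)/k(C(-11)) = 1/(-10266) - (-37940)/(6 + (-11)²) = -1/10266 - (-37940)/(6 + 121) = -1/10266 - (-37940)/127 = -1/10266 - 1*(-37940/127) = -1/10266 + 37940/127 = 389491913/1303782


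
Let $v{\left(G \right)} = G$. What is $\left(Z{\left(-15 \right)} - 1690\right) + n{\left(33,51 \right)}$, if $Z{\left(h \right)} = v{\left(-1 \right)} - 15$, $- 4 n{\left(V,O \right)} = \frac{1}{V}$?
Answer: $- \frac{225193}{132} \approx -1706.0$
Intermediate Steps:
$n{\left(V,O \right)} = - \frac{1}{4 V}$
$Z{\left(h \right)} = -16$ ($Z{\left(h \right)} = -1 - 15 = -16$)
$\left(Z{\left(-15 \right)} - 1690\right) + n{\left(33,51 \right)} = \left(-16 - 1690\right) - \frac{1}{4 \cdot 33} = -1706 - \frac{1}{132} = - \frac{225193}{132}$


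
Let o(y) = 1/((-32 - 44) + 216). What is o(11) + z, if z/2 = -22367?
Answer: -6262759/140 ≈ -44734.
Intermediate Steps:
z = -44734 (z = 2*(-22367) = -44734)
o(y) = 1/140 (o(y) = 1/(-76 + 216) = 1/140)
o(11) + z = 1/140 - 44734 = -6262759/140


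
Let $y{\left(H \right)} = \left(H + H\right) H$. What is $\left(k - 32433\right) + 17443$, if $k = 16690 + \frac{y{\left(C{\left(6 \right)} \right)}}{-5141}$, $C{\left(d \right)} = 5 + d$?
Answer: $\frac{8739458}{5141} \approx 1700.0$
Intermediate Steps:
$y{\left(H \right)} = 2 H^{2}$ ($y{\left(H \right)} = 2 H H = 2 H^{2}$)
$k = \frac{85803048}{5141}$ ($k = 16690 + \frac{2 \left(5 + 6\right)^{2}}{-5141} = 16690 + 2 \cdot 11^{2} \left(- \frac{1}{5141}\right) = 16690 + 2 \cdot 121 \left(- \frac{1}{5141}\right) = 16690 + 242 \left(- \frac{1}{5141}\right) = 16690 - \frac{242}{5141} = \frac{85803048}{5141} \approx 16690.0$)
$\left(k - 32433\right) + 17443 = \left(\frac{85803048}{5141} - 32433\right) + 17443 = - \frac{80935005}{5141} + 17443 = \frac{8739458}{5141}$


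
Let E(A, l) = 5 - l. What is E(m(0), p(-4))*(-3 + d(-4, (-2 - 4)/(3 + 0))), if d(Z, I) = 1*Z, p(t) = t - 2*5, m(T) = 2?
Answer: -133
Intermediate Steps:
p(t) = -10 + t (p(t) = t - 10 = -10 + t)
d(Z, I) = Z
E(m(0), p(-4))*(-3 + d(-4, (-2 - 4)/(3 + 0))) = (5 - (-10 - 4))*(-3 - 4) = (5 - 1*(-14))*(-7) = (5 + 14)*(-7) = 19*(-7) = -133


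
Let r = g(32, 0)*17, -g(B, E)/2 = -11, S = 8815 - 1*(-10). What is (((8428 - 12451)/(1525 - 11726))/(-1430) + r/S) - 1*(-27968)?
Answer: 720087976592769/25746813950 ≈ 27968.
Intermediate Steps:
S = 8825 (S = 8815 + 10 = 8825)
g(B, E) = 22 (g(B, E) = -2*(-11) = 22)
r = 374 (r = 22*17 = 374)
(((8428 - 12451)/(1525 - 11726))/(-1430) + r/S) - 1*(-27968) = (((8428 - 12451)/(1525 - 11726))/(-1430) + 374/8825) - 1*(-27968) = (-4023/(-10201)*(-1/1430) + 374*(1/8825)) + 27968 = (-4023*(-1/10201)*(-1/1430) + 374/8825) + 27968 = ((4023/10201)*(-1/1430) + 374/8825) + 27968 = (-4023/14587430 + 374/8825) + 27968 = 1084039169/25746813950 + 27968 = 720087976592769/25746813950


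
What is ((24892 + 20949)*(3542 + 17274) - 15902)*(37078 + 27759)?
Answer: 61868136722298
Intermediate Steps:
((24892 + 20949)*(3542 + 17274) - 15902)*(37078 + 27759) = (45841*20816 - 15902)*64837 = (954226256 - 15902)*64837 = 954210354*64837 = 61868136722298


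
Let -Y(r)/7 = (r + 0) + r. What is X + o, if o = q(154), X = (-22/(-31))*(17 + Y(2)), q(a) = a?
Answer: 4532/31 ≈ 146.19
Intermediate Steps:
Y(r) = -14*r (Y(r) = -7*((r + 0) + r) = -7*(r + r) = -14*r)
X = -242/31 (X = (-22/(-31))*(17 - 14*2) = (-22*(-1/31))*(17 - 28) = (22/31)*(-11) = -242/31 ≈ -7.8064)
o = 154
X + o = -242/31 + 154 = 4532/31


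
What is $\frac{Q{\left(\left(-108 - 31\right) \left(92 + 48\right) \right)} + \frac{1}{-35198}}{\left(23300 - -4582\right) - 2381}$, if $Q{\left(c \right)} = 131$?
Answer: $\frac{4610937}{897584198} \approx 0.005137$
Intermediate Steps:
$\frac{Q{\left(\left(-108 - 31\right) \left(92 + 48\right) \right)} + \frac{1}{-35198}}{\left(23300 - -4582\right) - 2381} = \frac{131 + \frac{1}{-35198}}{\left(23300 - -4582\right) - 2381} = \frac{131 - \frac{1}{35198}}{\left(23300 + 4582\right) - 2381} = \frac{4610937}{35198 \left(27882 - 2381\right)} = \frac{4610937}{35198 \cdot 25501} = \frac{4610937}{35198} \cdot \frac{1}{25501} = \frac{4610937}{897584198}$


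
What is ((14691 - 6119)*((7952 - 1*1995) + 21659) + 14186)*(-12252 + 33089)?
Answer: 4932920916306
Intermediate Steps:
((14691 - 6119)*((7952 - 1*1995) + 21659) + 14186)*(-12252 + 33089) = (8572*((7952 - 1995) + 21659) + 14186)*20837 = (8572*(5957 + 21659) + 14186)*20837 = (8572*27616 + 14186)*20837 = (236724352 + 14186)*20837 = 236738538*20837 = 4932920916306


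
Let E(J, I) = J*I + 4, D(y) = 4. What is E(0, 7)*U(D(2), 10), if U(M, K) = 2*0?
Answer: 0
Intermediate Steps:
U(M, K) = 0
E(J, I) = 4 + I*J (E(J, I) = I*J + 4 = 4 + I*J)
E(0, 7)*U(D(2), 10) = (4 + 7*0)*0 = (4 + 0)*0 = 4*0 = 0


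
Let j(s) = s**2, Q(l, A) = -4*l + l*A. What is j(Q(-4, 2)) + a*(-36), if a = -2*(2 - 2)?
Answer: 64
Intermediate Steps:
Q(l, A) = -4*l + A*l
a = 0 (a = -2*0 = 0)
j(Q(-4, 2)) + a*(-36) = (-4*(-4 + 2))**2 + 0*(-36) = (-4*(-2))**2 + 0 = 8**2 + 0 = 64 + 0 = 64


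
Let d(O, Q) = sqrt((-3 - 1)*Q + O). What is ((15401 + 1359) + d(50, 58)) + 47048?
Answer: 63808 + I*sqrt(182) ≈ 63808.0 + 13.491*I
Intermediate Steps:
d(O, Q) = sqrt(O - 4*Q) (d(O, Q) = sqrt(-4*Q + O) = sqrt(O - 4*Q))
((15401 + 1359) + d(50, 58)) + 47048 = ((15401 + 1359) + sqrt(50 - 4*58)) + 47048 = (16760 + sqrt(50 - 232)) + 47048 = (16760 + sqrt(-182)) + 47048 = (16760 + I*sqrt(182)) + 47048 = 63808 + I*sqrt(182)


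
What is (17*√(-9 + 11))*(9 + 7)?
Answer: 272*√2 ≈ 384.67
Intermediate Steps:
(17*√(-9 + 11))*(9 + 7) = (17*√2)*16 = 272*√2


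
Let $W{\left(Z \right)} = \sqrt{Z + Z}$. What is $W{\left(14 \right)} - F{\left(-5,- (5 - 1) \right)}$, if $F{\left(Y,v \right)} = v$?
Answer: $4 + 2 \sqrt{7} \approx 9.2915$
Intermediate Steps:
$W{\left(Z \right)} = \sqrt{2} \sqrt{Z}$ ($W{\left(Z \right)} = \sqrt{2 Z} = \sqrt{2} \sqrt{Z}$)
$W{\left(14 \right)} - F{\left(-5,- (5 - 1) \right)} = \sqrt{2} \sqrt{14} - - (5 - 1) = 2 \sqrt{7} - \left(-1\right) 4 = 2 \sqrt{7} - -4 = 2 \sqrt{7} + 4 = 4 + 2 \sqrt{7}$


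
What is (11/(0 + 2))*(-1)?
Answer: -11/2 ≈ -5.5000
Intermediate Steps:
(11/(0 + 2))*(-1) = (11/2)*(-1) = -11/2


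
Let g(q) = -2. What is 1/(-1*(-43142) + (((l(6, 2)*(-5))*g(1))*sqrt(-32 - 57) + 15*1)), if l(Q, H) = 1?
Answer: 43157/1862535549 - 10*I*sqrt(89)/1862535549 ≈ 2.3171e-5 - 5.0651e-8*I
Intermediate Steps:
1/(-1*(-43142) + (((l(6, 2)*(-5))*g(1))*sqrt(-32 - 57) + 15*1)) = 1/(-1*(-43142) + (((1*(-5))*(-2))*sqrt(-32 - 57) + 15*1)) = 1/(43142 + ((-5*(-2))*sqrt(-89) + 15)) = 1/(43142 + (10*(I*sqrt(89)) + 15)) = 1/(43142 + (10*I*sqrt(89) + 15)) = 1/(43142 + (15 + 10*I*sqrt(89))) = 1/(43157 + 10*I*sqrt(89))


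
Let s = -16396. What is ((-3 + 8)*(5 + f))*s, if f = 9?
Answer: -1147720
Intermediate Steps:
((-3 + 8)*(5 + f))*s = ((-3 + 8)*(5 + 9))*(-16396) = (5*14)*(-16396) = 70*(-16396) = -1147720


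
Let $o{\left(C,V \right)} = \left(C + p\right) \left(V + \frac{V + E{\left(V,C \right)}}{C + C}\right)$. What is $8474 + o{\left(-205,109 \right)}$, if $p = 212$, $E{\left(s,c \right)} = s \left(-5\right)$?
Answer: $\frac{1895111}{205} \approx 9244.4$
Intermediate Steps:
$E{\left(s,c \right)} = - 5 s$
$o{\left(C,V \right)} = \left(212 + C\right) \left(V - \frac{2 V}{C}\right)$ ($o{\left(C,V \right)} = \left(C + 212\right) \left(V + \frac{V - 5 V}{C + C}\right) = \left(212 + C\right) \left(V + \frac{\left(-4\right) V}{2 C}\right) = \left(212 + C\right) \left(V + - 4 V \frac{1}{2 C}\right) = \left(212 + C\right) \left(V - \frac{2 V}{C}\right)$)
$8474 + o{\left(-205,109 \right)} = 8474 + \frac{109 \left(-424 - 205 \left(210 - 205\right)\right)}{-205} = 8474 + 109 \left(- \frac{1}{205}\right) \left(-424 - 1025\right) = 8474 + 109 \left(- \frac{1}{205}\right) \left(-1449\right) = 8474 + \frac{157941}{205} = \frac{1895111}{205}$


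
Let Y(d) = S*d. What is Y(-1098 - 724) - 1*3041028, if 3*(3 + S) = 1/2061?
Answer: -18768881668/6183 ≈ -3.0356e+6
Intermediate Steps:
S = -18548/6183 (S = -3 + (1/3)/2061 = -3 + (1/3)*(1/2061) = -3 + 1/6183 = -18548/6183 ≈ -2.9998)
Y(d) = -18548*d/6183
Y(-1098 - 724) - 1*3041028 = -18548*(-1098 - 724)/6183 - 1*3041028 = -18548/6183*(-1822) - 3041028 = 33794456/6183 - 3041028 = -18768881668/6183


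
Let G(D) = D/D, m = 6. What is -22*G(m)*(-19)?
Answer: 418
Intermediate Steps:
G(D) = 1
-22*G(m)*(-19) = -22*1*(-19) = -22*(-19) = 418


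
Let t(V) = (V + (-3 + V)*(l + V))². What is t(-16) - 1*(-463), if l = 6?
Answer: 30739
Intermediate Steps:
t(V) = (V + (-3 + V)*(6 + V))²
t(-16) - 1*(-463) = (-18 + (-16)² + 4*(-16))² - 1*(-463) = (-18 + 256 - 64)² + 463 = 174² + 463 = 30276 + 463 = 30739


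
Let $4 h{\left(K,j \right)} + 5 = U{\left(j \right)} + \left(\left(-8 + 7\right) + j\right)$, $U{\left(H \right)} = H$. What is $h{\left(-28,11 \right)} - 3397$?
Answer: $-3393$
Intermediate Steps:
$h{\left(K,j \right)} = - \frac{3}{2} + \frac{j}{2}$ ($h{\left(K,j \right)} = - \frac{5}{4} + \frac{j + \left(\left(-8 + 7\right) + j\right)}{4} = - \frac{5}{4} + \frac{j + \left(-1 + j\right)}{4} = - \frac{5}{4} + \frac{-1 + 2 j}{4} = - \frac{5}{4} + \left(- \frac{1}{4} + \frac{j}{2}\right) = - \frac{3}{2} + \frac{j}{2}$)
$h{\left(-28,11 \right)} - 3397 = \left(- \frac{3}{2} + \frac{1}{2} \cdot 11\right) - 3397 = \left(- \frac{3}{2} + \frac{11}{2}\right) - 3397 = 4 - 3397 = -3393$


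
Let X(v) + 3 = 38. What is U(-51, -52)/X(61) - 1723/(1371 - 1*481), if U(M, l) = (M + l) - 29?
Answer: -35557/6230 ≈ -5.7074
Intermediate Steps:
U(M, l) = -29 + M + l
X(v) = 35 (X(v) = -3 + 38 = 35)
U(-51, -52)/X(61) - 1723/(1371 - 1*481) = (-29 - 51 - 52)/35 - 1723/(1371 - 1*481) = -132*1/35 - 1723/(1371 - 481) = -132/35 - 1723/890 = -35557/6230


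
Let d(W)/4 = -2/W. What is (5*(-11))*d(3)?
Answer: 440/3 ≈ 146.67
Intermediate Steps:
d(W) = -8/W (d(W) = 4*(-2/W) = -8/W)
(5*(-11))*d(3) = (5*(-11))*(-8/3) = -(-440)/3 = -55*(-8/3) = 440/3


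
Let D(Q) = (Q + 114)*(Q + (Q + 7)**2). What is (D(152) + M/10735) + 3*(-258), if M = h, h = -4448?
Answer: 72615872492/10735 ≈ 6.7644e+6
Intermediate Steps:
M = -4448
D(Q) = (114 + Q)*(Q + (7 + Q)**2)
(D(152) + M/10735) + 3*(-258) = ((5586 + 152**3 + 129*152**2 + 1759*152) - 4448/10735) + 3*(-258) = ((5586 + 3511808 + 129*23104 + 267368) - 4448*1/10735) - 774 = ((5586 + 3511808 + 2980416 + 267368) - 4448/10735) - 774 = (6765178 - 4448/10735) - 774 = 72624181382/10735 - 774 = 72615872492/10735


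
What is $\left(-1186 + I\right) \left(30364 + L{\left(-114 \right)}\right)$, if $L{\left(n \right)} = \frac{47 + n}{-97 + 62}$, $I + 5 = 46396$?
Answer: $\frac{9608838087}{7} \approx 1.3727 \cdot 10^{9}$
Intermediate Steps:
$I = 46391$ ($I = -5 + 46396 = 46391$)
$L{\left(n \right)} = - \frac{47}{35} - \frac{n}{35}$ ($L{\left(n \right)} = \frac{47 + n}{-35} = \left(47 + n\right) \left(- \frac{1}{35}\right) = - \frac{47}{35} - \frac{n}{35}$)
$\left(-1186 + I\right) \left(30364 + L{\left(-114 \right)}\right) = \left(-1186 + 46391\right) \left(30364 - - \frac{67}{35}\right) = 45205 \left(30364 + \left(- \frac{47}{35} + \frac{114}{35}\right)\right) = 45205 \left(30364 + \frac{67}{35}\right) = 45205 \cdot \frac{1062807}{35} = \frac{9608838087}{7}$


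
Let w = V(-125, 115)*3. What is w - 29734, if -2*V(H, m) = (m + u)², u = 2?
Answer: -100535/2 ≈ -50268.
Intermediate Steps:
V(H, m) = -(2 + m)²/2 (V(H, m) = -(m + 2)²/2 = -(2 + m)²/2)
w = -41067/2 (w = -(2 + 115)²/2*3 = -½*117²*3 = -½*13689*3 = -13689/2*3 = -41067/2 ≈ -20534.)
w - 29734 = -41067/2 - 29734 = -100535/2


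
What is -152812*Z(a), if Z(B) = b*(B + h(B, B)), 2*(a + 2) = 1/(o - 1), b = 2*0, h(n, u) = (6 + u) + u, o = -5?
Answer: 0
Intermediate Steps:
h(n, u) = 6 + 2*u
b = 0
a = -25/12 (a = -2 + 1/(2*(-5 - 1)) = -2 + (½)/(-6) = -2 + (½)*(-⅙) = -2 - 1/12 = -25/12 ≈ -2.0833)
Z(B) = 0 (Z(B) = 0*(B + (6 + 2*B)) = 0*(6 + 3*B) = 0)
-152812*Z(a) = -152812*0 = 0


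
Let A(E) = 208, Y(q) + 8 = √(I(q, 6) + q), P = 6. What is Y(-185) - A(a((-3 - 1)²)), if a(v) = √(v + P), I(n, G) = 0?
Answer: -216 + I*√185 ≈ -216.0 + 13.601*I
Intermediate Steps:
Y(q) = -8 + √q (Y(q) = -8 + √(0 + q) = -8 + √q)
a(v) = √(6 + v) (a(v) = √(v + 6) = √(6 + v))
Y(-185) - A(a((-3 - 1)²)) = (-8 + √(-185)) - 1*208 = (-8 + I*√185) - 208 = -216 + I*√185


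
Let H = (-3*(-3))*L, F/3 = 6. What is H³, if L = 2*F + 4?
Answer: 46656000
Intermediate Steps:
F = 18 (F = 3*6 = 18)
L = 40 (L = 2*18 + 4 = 36 + 4 = 40)
H = 360 (H = -3*(-3)*40 = 9*40 = 360)
H³ = 360³ = 46656000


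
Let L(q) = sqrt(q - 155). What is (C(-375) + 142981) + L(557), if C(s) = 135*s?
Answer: 92356 + sqrt(402) ≈ 92376.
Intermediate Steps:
L(q) = sqrt(-155 + q)
(C(-375) + 142981) + L(557) = (135*(-375) + 142981) + sqrt(-155 + 557) = (-50625 + 142981) + sqrt(402) = 92356 + sqrt(402)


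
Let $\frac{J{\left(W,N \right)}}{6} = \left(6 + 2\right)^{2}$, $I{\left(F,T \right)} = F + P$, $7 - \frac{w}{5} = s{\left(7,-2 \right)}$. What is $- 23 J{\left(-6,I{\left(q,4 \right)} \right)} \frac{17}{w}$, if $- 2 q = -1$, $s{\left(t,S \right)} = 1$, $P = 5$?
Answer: $- \frac{25024}{5} \approx -5004.8$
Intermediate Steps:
$w = 30$ ($w = 35 - 5 = 30$)
$q = \frac{1}{2}$ ($q = \left(- \frac{1}{2}\right) \left(-1\right) = \frac{1}{2} \approx 0.5$)
$I{\left(F,T \right)} = 5 + F$ ($I{\left(F,T \right)} = F + 5 = 5 + F$)
$J{\left(W,N \right)} = 384$ ($J{\left(W,N \right)} = 6 \left(6 + 2\right)^{2} = 6 \cdot 8^{2} = 6 \cdot 64 = 384$)
$- 23 J{\left(-6,I{\left(q,4 \right)} \right)} \frac{17}{w} = \left(-23\right) 384 \cdot \frac{17}{30} = - 8832 \cdot 17 \cdot \frac{1}{30} = \left(-8832\right) \frac{17}{30} = - \frac{25024}{5}$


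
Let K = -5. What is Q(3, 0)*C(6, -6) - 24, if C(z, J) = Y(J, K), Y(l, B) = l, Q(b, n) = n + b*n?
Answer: -24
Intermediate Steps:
C(z, J) = J
Q(3, 0)*C(6, -6) - 24 = (0*(1 + 3))*(-6) - 24 = (0*4)*(-6) - 24 = 0*(-6) - 24 = 0 - 24 = -24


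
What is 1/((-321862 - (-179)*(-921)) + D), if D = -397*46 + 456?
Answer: -1/504527 ≈ -1.9821e-6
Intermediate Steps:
D = -17806 (D = -18262 + 456 = -17806)
1/((-321862 - (-179)*(-921)) + D) = 1/((-321862 - (-179)*(-921)) - 17806) = 1/((-321862 - 1*164859) - 17806) = 1/((-321862 - 164859) - 17806) = 1/(-486721 - 17806) = 1/(-504527) = -1/504527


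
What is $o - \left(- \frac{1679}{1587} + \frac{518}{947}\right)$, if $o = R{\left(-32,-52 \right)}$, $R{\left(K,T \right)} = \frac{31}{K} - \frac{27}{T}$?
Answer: $\frac{1670683}{27182688} \approx 0.061461$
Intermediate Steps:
$R{\left(K,T \right)} = - \frac{27}{T} + \frac{31}{K}$
$o = - \frac{187}{416}$ ($o = - \frac{27}{-52} + \frac{31}{-32} = \left(-27\right) \left(- \frac{1}{52}\right) + 31 \left(- \frac{1}{32}\right) = \frac{27}{52} - \frac{31}{32} = - \frac{187}{416} \approx -0.44952$)
$o - \left(- \frac{1679}{1587} + \frac{518}{947}\right) = - \frac{187}{416} - \left(- \frac{1679}{1587} + \frac{518}{947}\right) = - \frac{187}{416} - \left(\left(-1679\right) \frac{1}{1587} + 518 \cdot \frac{1}{947}\right) = - \frac{187}{416} - \left(- \frac{73}{69} + \frac{518}{947}\right) = - \frac{187}{416} - - \frac{33389}{65343} = - \frac{187}{416} + \frac{33389}{65343} = \frac{1670683}{27182688}$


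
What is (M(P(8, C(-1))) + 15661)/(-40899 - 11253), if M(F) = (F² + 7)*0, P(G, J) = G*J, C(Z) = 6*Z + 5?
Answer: -15661/52152 ≈ -0.30030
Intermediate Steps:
C(Z) = 5 + 6*Z
M(F) = 0 (M(F) = (7 + F²)*0 = 0)
(M(P(8, C(-1))) + 15661)/(-40899 - 11253) = (0 + 15661)/(-40899 - 11253) = 15661/(-52152) = 15661*(-1/52152) = -15661/52152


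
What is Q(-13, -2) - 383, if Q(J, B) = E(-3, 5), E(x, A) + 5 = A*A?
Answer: -363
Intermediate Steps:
E(x, A) = -5 + A**2 (E(x, A) = -5 + A*A = -5 + A**2)
Q(J, B) = 20 (Q(J, B) = -5 + 5**2 = -5 + 25 = 20)
Q(-13, -2) - 383 = 20 - 383 = -363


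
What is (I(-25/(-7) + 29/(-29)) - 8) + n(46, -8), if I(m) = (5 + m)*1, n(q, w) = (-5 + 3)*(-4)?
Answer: 53/7 ≈ 7.5714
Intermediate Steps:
n(q, w) = 8 (n(q, w) = -2*(-4) = 8)
I(m) = 5 + m
(I(-25/(-7) + 29/(-29)) - 8) + n(46, -8) = ((5 + (-25/(-7) + 29/(-29))) - 8) + 8 = ((5 + (-25*(-1/7) + 29*(-1/29))) - 8) + 8 = ((5 + (25/7 - 1)) - 8) + 8 = ((5 + 18/7) - 8) + 8 = (53/7 - 8) + 8 = -3/7 + 8 = 53/7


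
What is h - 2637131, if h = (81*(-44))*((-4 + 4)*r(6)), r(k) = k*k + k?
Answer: -2637131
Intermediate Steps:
r(k) = k + k**2 (r(k) = k**2 + k = k + k**2)
h = 0 (h = (81*(-44))*((-4 + 4)*(6*(1 + 6))) = -0*6*7 = -0*42 = -3564*0 = 0)
h - 2637131 = 0 - 2637131 = -2637131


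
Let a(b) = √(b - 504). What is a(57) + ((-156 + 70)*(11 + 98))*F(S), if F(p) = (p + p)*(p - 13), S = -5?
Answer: -1687320 + I*√447 ≈ -1.6873e+6 + 21.142*I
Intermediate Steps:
a(b) = √(-504 + b)
F(p) = 2*p*(-13 + p) (F(p) = (2*p)*(-13 + p) = 2*p*(-13 + p))
a(57) + ((-156 + 70)*(11 + 98))*F(S) = √(-504 + 57) + ((-156 + 70)*(11 + 98))*(2*(-5)*(-13 - 5)) = √(-447) + (-86*109)*(2*(-5)*(-18)) = I*√447 - 9374*180 = I*√447 - 1687320 = -1687320 + I*√447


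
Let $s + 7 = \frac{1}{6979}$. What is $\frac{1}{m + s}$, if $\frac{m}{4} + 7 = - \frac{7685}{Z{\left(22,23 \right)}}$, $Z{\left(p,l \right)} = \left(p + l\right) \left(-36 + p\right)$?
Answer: $\frac{62811}{866402} \approx 0.072496$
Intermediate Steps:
$Z{\left(p,l \right)} = \left(-36 + p\right) \left(l + p\right)$ ($Z{\left(p,l \right)} = \left(l + p\right) \left(-36 + p\right) = \left(-36 + p\right) \left(l + p\right)$)
$m = \frac{1310}{63}$ ($m = -28 + 4 \left(- \frac{7685}{22^{2} - 828 - 792 + 23 \cdot 22}\right) = -28 + 4 \left(- \frac{7685}{484 - 828 - 792 + 506}\right) = -28 + 4 \left(- \frac{7685}{-630}\right) = -28 + 4 \left(\left(-7685\right) \left(- \frac{1}{630}\right)\right) = -28 + 4 \cdot \frac{1537}{126} = -28 + \frac{3074}{63} = \frac{1310}{63} \approx 20.794$)
$s = - \frac{48852}{6979}$ ($s = -7 + \frac{1}{6979} = - \frac{48852}{6979} \approx -6.9999$)
$\frac{1}{m + s} = \frac{1}{\frac{1310}{63} - \frac{48852}{6979}} = \frac{1}{\frac{866402}{62811}} = \frac{62811}{866402}$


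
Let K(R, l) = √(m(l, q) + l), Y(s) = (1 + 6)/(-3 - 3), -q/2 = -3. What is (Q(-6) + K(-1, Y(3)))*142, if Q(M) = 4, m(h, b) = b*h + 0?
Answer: 568 + 497*I*√6/3 ≈ 568.0 + 405.8*I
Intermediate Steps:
q = 6 (q = -2*(-3) = 6)
m(h, b) = b*h
Y(s) = -7/6 (Y(s) = 7/(-6) = 7*(-⅙) = -7/6)
K(R, l) = √7*√l (K(R, l) = √(6*l + l) = √(7*l) = √7*√l)
(Q(-6) + K(-1, Y(3)))*142 = (4 + √7*√(-7/6))*142 = (4 + √7*(I*√42/6))*142 = (4 + 7*I*√6/6)*142 = 568 + 497*I*√6/3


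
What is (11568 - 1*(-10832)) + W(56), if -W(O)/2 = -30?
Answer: 22460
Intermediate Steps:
W(O) = 60 (W(O) = -2*(-30) = 60)
(11568 - 1*(-10832)) + W(56) = (11568 - 1*(-10832)) + 60 = (11568 + 10832) + 60 = 22400 + 60 = 22460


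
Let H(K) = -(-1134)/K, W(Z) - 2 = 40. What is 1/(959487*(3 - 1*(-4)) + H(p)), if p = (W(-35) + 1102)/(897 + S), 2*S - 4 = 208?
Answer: 572/3842354649 ≈ 1.4887e-7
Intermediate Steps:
W(Z) = 42 (W(Z) = 2 + 40 = 42)
S = 106 (S = 2 + (½)*208 = 2 + 104 = 106)
p = 1144/1003 (p = (42 + 1102)/(897 + 106) = 1144/1003 ≈ 1.1406)
H(K) = 1134/K
1/(959487*(3 - 1*(-4)) + H(p)) = 1/(959487*(3 - 1*(-4)) + 1134/(1144/1003)) = 1/(959487*(3 + 4) + 1134*(1003/1144)) = 1/(959487*7 + 568701/572) = 1/(6716409 + 568701/572) = 1/(3842354649/572) = 572/3842354649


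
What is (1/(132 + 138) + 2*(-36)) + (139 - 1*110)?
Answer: -11609/270 ≈ -42.996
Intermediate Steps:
(1/(132 + 138) + 2*(-36)) + (139 - 1*110) = (1/270 - 72) + (139 - 110) = (1/270 - 72) + 29 = -19439/270 + 29 = -11609/270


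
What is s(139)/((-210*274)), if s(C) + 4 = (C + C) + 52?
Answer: -163/28770 ≈ -0.0056656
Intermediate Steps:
s(C) = 48 + 2*C (s(C) = -4 + ((C + C) + 52) = -4 + (2*C + 52) = -4 + (52 + 2*C) = 48 + 2*C)
s(139)/((-210*274)) = (48 + 2*139)/((-210*274)) = (48 + 278)/(-57540) = 326*(-1/57540) = -163/28770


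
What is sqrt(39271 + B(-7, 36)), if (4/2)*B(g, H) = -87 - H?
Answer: sqrt(156838)/2 ≈ 198.01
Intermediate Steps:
B(g, H) = -87/2 - H/2 (B(g, H) = (-87 - H)/2 = -87/2 - H/2)
sqrt(39271 + B(-7, 36)) = sqrt(39271 + (-87/2 - 1/2*36)) = sqrt(39271 + (-87/2 - 18)) = sqrt(39271 - 123/2) = sqrt(78419/2) = sqrt(156838)/2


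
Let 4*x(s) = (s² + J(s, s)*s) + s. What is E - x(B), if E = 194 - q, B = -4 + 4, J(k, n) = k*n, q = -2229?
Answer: 2423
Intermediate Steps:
B = 0
E = 2423 (E = 194 - 1*(-2229) = 194 + 2229 = 2423)
x(s) = s/4 + s²/4 + s³/4 (x(s) = ((s² + (s*s)*s) + s)/4 = ((s² + s²*s) + s)/4 = ((s² + s³) + s)/4 = (s + s² + s³)/4 = s/4 + s²/4 + s³/4)
E - x(B) = 2423 - 0*(1 + 0 + 0²)/4 = 2423 - 0*(1 + 0 + 0)/4 = 2423 - 0/4 = 2423 - 1*0 = 2423 + 0 = 2423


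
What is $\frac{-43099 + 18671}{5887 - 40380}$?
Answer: $\frac{24428}{34493} \approx 0.7082$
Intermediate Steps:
$\frac{-43099 + 18671}{5887 - 40380} = - \frac{24428}{-34493} = \left(-24428\right) \left(- \frac{1}{34493}\right) = \frac{24428}{34493}$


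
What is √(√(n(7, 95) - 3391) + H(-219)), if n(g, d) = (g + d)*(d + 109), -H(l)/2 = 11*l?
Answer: √(4818 + √17417) ≈ 70.356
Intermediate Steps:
H(l) = -22*l
n(g, d) = (109 + d)*(d + g) (n(g, d) = (d + g)*(109 + d) = (109 + d)*(d + g))
√(√(n(7, 95) - 3391) + H(-219)) = √(√((95² + 109*95 + 109*7 + 95*7) - 3391) - 22*(-219)) = √(√((9025 + 10355 + 763 + 665) - 3391) + 4818) = √(√(20808 - 3391) + 4818) = √(√17417 + 4818) = √(4818 + √17417)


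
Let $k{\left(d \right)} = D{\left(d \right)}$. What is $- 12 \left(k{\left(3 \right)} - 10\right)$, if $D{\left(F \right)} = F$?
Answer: $84$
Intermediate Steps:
$k{\left(d \right)} = d$
$- 12 \left(k{\left(3 \right)} - 10\right) = - 12 \left(3 - 10\right) = \left(-12\right) \left(-7\right) = 84$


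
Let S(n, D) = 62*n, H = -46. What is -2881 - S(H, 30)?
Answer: -29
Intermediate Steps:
-2881 - S(H, 30) = -2881 - 62*(-46) = -2881 - 1*(-2852) = -2881 + 2852 = -29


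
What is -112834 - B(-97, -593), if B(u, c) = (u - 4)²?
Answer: -123035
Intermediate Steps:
B(u, c) = (-4 + u)²
-112834 - B(-97, -593) = -112834 - (-4 - 97)² = -112834 - 1*(-101)² = -112834 - 1*10201 = -112834 - 10201 = -123035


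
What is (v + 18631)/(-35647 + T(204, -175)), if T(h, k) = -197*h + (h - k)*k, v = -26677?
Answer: 4023/71080 ≈ 0.056598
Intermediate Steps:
T(h, k) = -197*h + k*(h - k)
(v + 18631)/(-35647 + T(204, -175)) = (-26677 + 18631)/(-35647 + (-1*(-175)**2 - 197*204 + 204*(-175))) = -8046/(-35647 + (-1*30625 - 40188 - 35700)) = -8046/(-35647 + (-30625 - 40188 - 35700)) = -8046/(-35647 - 106513) = -8046/(-142160) = -8046*(-1/142160) = 4023/71080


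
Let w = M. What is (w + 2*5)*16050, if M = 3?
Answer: 208650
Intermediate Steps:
w = 3
(w + 2*5)*16050 = (3 + 2*5)*16050 = (3 + 10)*16050 = 13*16050 = 208650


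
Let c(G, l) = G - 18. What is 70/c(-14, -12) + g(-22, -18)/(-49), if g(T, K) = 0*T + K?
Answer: -1427/784 ≈ -1.8202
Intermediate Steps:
g(T, K) = K (g(T, K) = 0 + K = K)
c(G, l) = -18 + G
70/c(-14, -12) + g(-22, -18)/(-49) = 70/(-18 - 14) - 18/(-49) = 70/(-32) - 18*(-1/49) = 70*(-1/32) + 18/49 = -35/16 + 18/49 = -1427/784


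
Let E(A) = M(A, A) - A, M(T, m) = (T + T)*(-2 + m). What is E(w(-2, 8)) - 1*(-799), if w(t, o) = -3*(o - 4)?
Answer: 1147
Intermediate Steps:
w(t, o) = 12 - 3*o (w(t, o) = -3*(-4 + o) = 12 - 3*o)
M(T, m) = 2*T*(-2 + m) (M(T, m) = (2*T)*(-2 + m) = 2*T*(-2 + m))
E(A) = -A + 2*A*(-2 + A) (E(A) = 2*A*(-2 + A) - A = -A + 2*A*(-2 + A))
E(w(-2, 8)) - 1*(-799) = (12 - 3*8)*(-5 + 2*(12 - 3*8)) - 1*(-799) = (12 - 24)*(-5 + 2*(12 - 24)) + 799 = -12*(-5 + 2*(-12)) + 799 = -12*(-5 - 24) + 799 = -12*(-29) + 799 = 348 + 799 = 1147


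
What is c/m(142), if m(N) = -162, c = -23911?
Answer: 23911/162 ≈ 147.60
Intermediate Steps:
c/m(142) = -23911/(-162) = -23911*(-1/162) = 23911/162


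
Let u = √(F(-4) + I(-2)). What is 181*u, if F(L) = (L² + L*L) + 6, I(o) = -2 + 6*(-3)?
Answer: 543*√2 ≈ 767.92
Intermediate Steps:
I(o) = -20 (I(o) = -2 - 18 = -20)
F(L) = 6 + 2*L² (F(L) = (L² + L²) + 6 = 2*L² + 6 = 6 + 2*L²)
u = 3*√2 (u = √((6 + 2*(-4)²) - 20) = √((6 + 2*16) - 20) = √((6 + 32) - 20) = √(38 - 20) = √18 = 3*√2 ≈ 4.2426)
181*u = 181*(3*√2) = 543*√2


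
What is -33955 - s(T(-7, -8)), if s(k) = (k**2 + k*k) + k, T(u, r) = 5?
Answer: -34010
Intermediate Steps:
s(k) = k + 2*k**2 (s(k) = (k**2 + k**2) + k = 2*k**2 + k = k + 2*k**2)
-33955 - s(T(-7, -8)) = -33955 - 5*(1 + 2*5) = -33955 - 5*(1 + 10) = -33955 - 5*11 = -33955 - 1*55 = -33955 - 55 = -34010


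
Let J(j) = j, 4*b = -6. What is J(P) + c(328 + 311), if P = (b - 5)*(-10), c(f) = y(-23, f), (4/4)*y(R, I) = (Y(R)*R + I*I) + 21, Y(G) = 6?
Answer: 408269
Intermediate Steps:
b = -3/2 (b = (¼)*(-6) = -3/2 ≈ -1.5000)
y(R, I) = 21 + I² + 6*R (y(R, I) = (6*R + I*I) + 21 = (6*R + I²) + 21 = (I² + 6*R) + 21 = 21 + I² + 6*R)
c(f) = -117 + f² (c(f) = 21 + f² + 6*(-23) = 21 + f² - 138 = -117 + f²)
P = 65 (P = (-3/2 - 5)*(-10) = -13/2*(-10) = 65)
J(P) + c(328 + 311) = 65 + (-117 + (328 + 311)²) = 65 + (-117 + 639²) = 65 + (-117 + 408321) = 65 + 408204 = 408269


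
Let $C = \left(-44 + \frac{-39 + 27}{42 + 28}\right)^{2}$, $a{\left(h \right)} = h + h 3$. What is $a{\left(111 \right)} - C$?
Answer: $- \frac{1846216}{1225} \approx -1507.1$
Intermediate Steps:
$a{\left(h \right)} = 4 h$ ($a{\left(h \right)} = h + 3 h = 4 h$)
$C = \frac{2390116}{1225}$ ($C = \left(-44 - \frac{12}{70}\right)^{2} = \left(-44 - \frac{6}{35}\right)^{2} = \left(- \frac{1546}{35}\right)^{2} = \frac{2390116}{1225} \approx 1951.1$)
$a{\left(111 \right)} - C = 4 \cdot 111 - \frac{2390116}{1225} = 444 - \frac{2390116}{1225} = - \frac{1846216}{1225}$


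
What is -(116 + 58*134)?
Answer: -7888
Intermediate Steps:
-(116 + 58*134) = -(116 + 7772) = -1*7888 = -7888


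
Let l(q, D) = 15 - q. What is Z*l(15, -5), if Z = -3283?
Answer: 0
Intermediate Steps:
Z*l(15, -5) = -3283*(15 - 1*15) = -3283*(15 - 15) = -3283*0 = 0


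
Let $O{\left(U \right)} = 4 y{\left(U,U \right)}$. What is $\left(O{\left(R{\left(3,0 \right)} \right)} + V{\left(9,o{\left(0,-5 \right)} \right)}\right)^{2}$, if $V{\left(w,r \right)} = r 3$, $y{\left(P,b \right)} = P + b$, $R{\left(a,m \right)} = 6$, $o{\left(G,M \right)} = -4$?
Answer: $1296$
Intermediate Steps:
$V{\left(w,r \right)} = 3 r$
$O{\left(U \right)} = 8 U$ ($O{\left(U \right)} = 4 \left(U + U\right) = 4 \cdot 2 U = 8 U$)
$\left(O{\left(R{\left(3,0 \right)} \right)} + V{\left(9,o{\left(0,-5 \right)} \right)}\right)^{2} = \left(8 \cdot 6 + 3 \left(-4\right)\right)^{2} = \left(48 - 12\right)^{2} = 36^{2} = 1296$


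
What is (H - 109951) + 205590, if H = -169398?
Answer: -73759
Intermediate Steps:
(H - 109951) + 205590 = (-169398 - 109951) + 205590 = -279349 + 205590 = -73759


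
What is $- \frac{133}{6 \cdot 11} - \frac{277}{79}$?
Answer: $- \frac{28789}{5214} \approx -5.5215$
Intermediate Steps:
$- \frac{133}{6 \cdot 11} - \frac{277}{79} = - \frac{133}{66} - \frac{277}{79} = - \frac{28789}{5214}$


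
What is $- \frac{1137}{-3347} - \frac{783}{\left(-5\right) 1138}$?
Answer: $\frac{9090231}{19044430} \approx 0.47732$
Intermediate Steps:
$- \frac{1137}{-3347} - \frac{783}{\left(-5\right) 1138} = \left(-1137\right) \left(- \frac{1}{3347}\right) - \frac{783}{-5690} = \frac{1137}{3347} - - \frac{783}{5690} = \frac{1137}{3347} + \frac{783}{5690} = \frac{9090231}{19044430}$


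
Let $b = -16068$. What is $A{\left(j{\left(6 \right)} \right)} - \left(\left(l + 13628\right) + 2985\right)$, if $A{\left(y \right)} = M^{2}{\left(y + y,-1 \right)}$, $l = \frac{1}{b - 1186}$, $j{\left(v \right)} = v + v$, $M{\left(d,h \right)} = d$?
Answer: $- \frac{276702397}{17254} \approx -16037.0$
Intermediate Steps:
$j{\left(v \right)} = 2 v$
$l = - \frac{1}{17254}$ ($l = \frac{1}{-16068 - 1186} = \frac{1}{-17254} = - \frac{1}{17254} \approx -5.7958 \cdot 10^{-5}$)
$A{\left(y \right)} = 4 y^{2}$ ($A{\left(y \right)} = \left(y + y\right)^{2} = \left(2 y\right)^{2} = 4 y^{2}$)
$A{\left(j{\left(6 \right)} \right)} - \left(\left(l + 13628\right) + 2985\right) = 4 \left(2 \cdot 6\right)^{2} - \left(\left(- \frac{1}{17254} + 13628\right) + 2985\right) = 4 \cdot 12^{2} - \left(\frac{235137511}{17254} + 2985\right) = 4 \cdot 144 - \frac{286640701}{17254} = 576 - \frac{286640701}{17254} = - \frac{276702397}{17254}$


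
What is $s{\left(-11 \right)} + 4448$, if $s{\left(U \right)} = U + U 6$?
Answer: $4371$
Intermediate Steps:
$s{\left(U \right)} = 7 U$ ($s{\left(U \right)} = U + 6 U = 7 U$)
$s{\left(-11 \right)} + 4448 = 7 \left(-11\right) + 4448 = -77 + 4448 = 4371$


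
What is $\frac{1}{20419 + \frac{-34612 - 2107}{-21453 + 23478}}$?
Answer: $\frac{2025}{41311756} \approx 4.9018 \cdot 10^{-5}$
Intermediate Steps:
$\frac{1}{20419 + \frac{-34612 - 2107}{-21453 + 23478}} = \frac{1}{20419 - \frac{36719}{2025}} = \frac{1}{\frac{41311756}{2025}} = \frac{2025}{41311756}$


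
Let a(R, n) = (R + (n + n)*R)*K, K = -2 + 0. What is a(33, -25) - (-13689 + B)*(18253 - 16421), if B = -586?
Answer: 26155034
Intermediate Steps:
K = -2
a(R, n) = -2*R - 4*R*n (a(R, n) = (R + (n + n)*R)*(-2) = (R + (2*n)*R)*(-2) = (R + 2*R*n)*(-2) = -2*R - 4*R*n)
a(33, -25) - (-13689 + B)*(18253 - 16421) = -2*33*(1 + 2*(-25)) - (-13689 - 586)*(18253 - 16421) = -2*33*(1 - 50) - (-14275)*1832 = -2*33*(-49) - 1*(-26151800) = 3234 + 26151800 = 26155034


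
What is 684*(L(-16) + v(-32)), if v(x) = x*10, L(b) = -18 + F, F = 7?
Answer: -226404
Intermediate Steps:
L(b) = -11 (L(b) = -18 + 7 = -11)
v(x) = 10*x
684*(L(-16) + v(-32)) = 684*(-11 + 10*(-32)) = 684*(-11 - 320) = 684*(-331) = -226404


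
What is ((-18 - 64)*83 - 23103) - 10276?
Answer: -40185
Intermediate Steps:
((-18 - 64)*83 - 23103) - 10276 = (-82*83 - 23103) - 10276 = (-6806 - 23103) - 10276 = -29909 - 10276 = -40185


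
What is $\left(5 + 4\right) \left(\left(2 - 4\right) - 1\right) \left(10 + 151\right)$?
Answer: $-4347$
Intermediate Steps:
$\left(5 + 4\right) \left(\left(2 - 4\right) - 1\right) \left(10 + 151\right) = 9 \left(-2 - 1\right) 161 = 9 \left(-3\right) 161 = \left(-27\right) 161 = -4347$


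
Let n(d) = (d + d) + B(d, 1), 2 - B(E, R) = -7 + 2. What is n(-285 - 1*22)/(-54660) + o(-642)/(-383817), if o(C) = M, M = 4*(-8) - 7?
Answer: 78369553/6993145740 ≈ 0.011207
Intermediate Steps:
M = -39 (M = -32 - 7 = -39)
B(E, R) = 7 (B(E, R) = 2 - (-7 + 2) = 2 - 1*(-5) = 2 + 5 = 7)
o(C) = -39
n(d) = 7 + 2*d (n(d) = (d + d) + 7 = 2*d + 7 = 7 + 2*d)
n(-285 - 1*22)/(-54660) + o(-642)/(-383817) = (7 + 2*(-285 - 1*22))/(-54660) - 39/(-383817) = (7 + 2*(-285 - 22))*(-1/54660) - 39*(-1/383817) = (7 + 2*(-307))*(-1/54660) + 13/127939 = (7 - 614)*(-1/54660) + 13/127939 = -607*(-1/54660) + 13/127939 = 607/54660 + 13/127939 = 78369553/6993145740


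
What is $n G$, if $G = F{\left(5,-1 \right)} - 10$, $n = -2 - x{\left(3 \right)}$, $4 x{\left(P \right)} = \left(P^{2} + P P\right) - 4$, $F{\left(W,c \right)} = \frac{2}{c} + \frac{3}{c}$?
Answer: $\frac{165}{2} \approx 82.5$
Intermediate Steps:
$F{\left(W,c \right)} = \frac{5}{c}$
$x{\left(P \right)} = -1 + \frac{P^{2}}{2}$ ($x{\left(P \right)} = \frac{\left(P^{2} + P P\right) - 4}{4} = \frac{\left(P^{2} + P^{2}\right) - 4}{4} = \frac{2 P^{2} - 4}{4} = \frac{-4 + 2 P^{2}}{4} = -1 + \frac{P^{2}}{2}$)
$n = - \frac{11}{2}$ ($n = -2 - \left(-1 + \frac{3^{2}}{2}\right) = -2 - \left(-1 + \frac{1}{2} \cdot 9\right) = -2 - \left(-1 + \frac{9}{2}\right) = -2 - \frac{7}{2} = - \frac{11}{2} \approx -5.5$)
$G = -15$ ($G = \frac{5}{-1} - 10 = 5 \left(-1\right) - 10 = -5 - 10 = -15$)
$n G = \left(- \frac{11}{2}\right) \left(-15\right) = \frac{165}{2}$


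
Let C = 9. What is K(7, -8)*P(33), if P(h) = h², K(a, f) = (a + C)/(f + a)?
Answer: -17424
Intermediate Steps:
K(a, f) = (9 + a)/(a + f) (K(a, f) = (a + 9)/(f + a) = (9 + a)/(a + f))
K(7, -8)*P(33) = ((9 + 7)/(7 - 8))*33² = (16/(-1))*1089 = -1*16*1089 = -16*1089 = -17424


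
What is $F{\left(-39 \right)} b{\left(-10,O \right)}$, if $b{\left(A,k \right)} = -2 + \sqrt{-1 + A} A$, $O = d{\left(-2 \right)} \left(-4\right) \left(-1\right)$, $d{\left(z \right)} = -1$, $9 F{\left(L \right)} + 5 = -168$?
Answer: $\frac{346}{9} + \frac{1730 i \sqrt{11}}{9} \approx 38.444 + 637.53 i$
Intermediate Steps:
$F{\left(L \right)} = - \frac{173}{9}$ ($F{\left(L \right)} = - \frac{5}{9} + \frac{1}{9} \left(-168\right) = - \frac{5}{9} - \frac{56}{3} = - \frac{173}{9}$)
$O = -4$ ($O = \left(-1\right) \left(-4\right) \left(-1\right) = 4 \left(-1\right) = -4$)
$b{\left(A,k \right)} = -2 + A \sqrt{-1 + A}$
$F{\left(-39 \right)} b{\left(-10,O \right)} = - \frac{173 \left(-2 - 10 \sqrt{-1 - 10}\right)}{9} = - \frac{173 \left(-2 - 10 \sqrt{-11}\right)}{9} = - \frac{173 \left(-2 - 10 i \sqrt{11}\right)}{9} = \frac{346}{9} + \frac{1730 i \sqrt{11}}{9}$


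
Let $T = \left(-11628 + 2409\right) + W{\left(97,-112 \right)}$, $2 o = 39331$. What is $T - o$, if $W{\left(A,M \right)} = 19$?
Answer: $- \frac{57731}{2} \approx -28866.0$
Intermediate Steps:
$o = \frac{39331}{2}$ ($o = \frac{1}{2} \cdot 39331 = \frac{39331}{2} \approx 19666.0$)
$T = -9200$ ($T = \left(-11628 + 2409\right) + 19 = -9219 + 19 = -9200$)
$T - o = -9200 - \frac{39331}{2} = - \frac{57731}{2}$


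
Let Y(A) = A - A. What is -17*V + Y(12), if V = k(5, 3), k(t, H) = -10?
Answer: 170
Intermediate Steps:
Y(A) = 0
V = -10
-17*V + Y(12) = -17*(-10) + 0 = 170 + 0 = 170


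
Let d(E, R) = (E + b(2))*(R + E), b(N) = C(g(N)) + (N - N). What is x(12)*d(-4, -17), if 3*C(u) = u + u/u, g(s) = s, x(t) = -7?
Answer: -441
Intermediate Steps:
C(u) = 1/3 + u/3 (C(u) = (u + u/u)/3 = (u + 1)/3 = (1 + u)/3 = 1/3 + u/3)
b(N) = 1/3 + N/3 (b(N) = (1/3 + N/3) + (N - N) = (1/3 + N/3) + 0 = 1/3 + N/3)
d(E, R) = (1 + E)*(E + R) (d(E, R) = (E + (1/3 + (1/3)*2))*(R + E) = (E + (1/3 + 2/3))*(E + R) = (E + 1)*(E + R) = (1 + E)*(E + R))
x(12)*d(-4, -17) = -7*(-4 - 17 + (-4)**2 - 4*(-17)) = -7*(-4 - 17 + 16 + 68) = -7*63 = -441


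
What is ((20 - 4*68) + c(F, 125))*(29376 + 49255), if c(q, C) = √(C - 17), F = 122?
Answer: -19815012 + 471786*√3 ≈ -1.8998e+7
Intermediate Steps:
c(q, C) = √(-17 + C)
((20 - 4*68) + c(F, 125))*(29376 + 49255) = ((20 - 4*68) + √(-17 + 125))*(29376 + 49255) = ((20 - 272) + √108)*78631 = (-252 + 6*√3)*78631 = -19815012 + 471786*√3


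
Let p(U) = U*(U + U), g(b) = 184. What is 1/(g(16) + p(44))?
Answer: 1/4056 ≈ 0.00024655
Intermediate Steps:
p(U) = 2*U**2 (p(U) = U*(2*U) = 2*U**2)
1/(g(16) + p(44)) = 1/(184 + 2*44**2) = 1/(184 + 2*1936) = 1/(184 + 3872) = 1/4056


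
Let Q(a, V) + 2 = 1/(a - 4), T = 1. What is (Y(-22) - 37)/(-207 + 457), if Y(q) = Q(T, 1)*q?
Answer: 43/750 ≈ 0.057333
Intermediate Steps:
Q(a, V) = -2 + 1/(-4 + a) (Q(a, V) = -2 + 1/(a - 4) = -2 + 1/(-4 + a))
Y(q) = -7*q/3 (Y(q) = ((9 - 2*1)/(-4 + 1))*q = ((9 - 2)/(-3))*q = (-1/3*7)*q = -7*q/3)
(Y(-22) - 37)/(-207 + 457) = (-7/3*(-22) - 37)/(-207 + 457) = (154/3 - 37)/250 = (43/3)*(1/250) = 43/750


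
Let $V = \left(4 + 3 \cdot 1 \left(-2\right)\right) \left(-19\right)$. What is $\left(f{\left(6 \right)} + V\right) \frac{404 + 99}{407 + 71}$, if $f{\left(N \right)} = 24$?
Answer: $\frac{15593}{239} \approx 65.243$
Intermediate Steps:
$V = 38$ ($V = \left(4 + 3 \left(-2\right)\right) \left(-19\right) = \left(4 - 6\right) \left(-19\right) = \left(-2\right) \left(-19\right) = 38$)
$\left(f{\left(6 \right)} + V\right) \frac{404 + 99}{407 + 71} = \left(24 + 38\right) \frac{404 + 99}{407 + 71} = 62 \cdot \frac{503}{478} = \frac{15593}{239}$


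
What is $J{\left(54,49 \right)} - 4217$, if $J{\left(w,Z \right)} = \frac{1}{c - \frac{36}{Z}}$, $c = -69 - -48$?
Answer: $- \frac{4491154}{1065} \approx -4217.0$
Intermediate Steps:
$c = -21$ ($c = -69 + 48 = -21$)
$J{\left(w,Z \right)} = \frac{1}{-21 - \frac{36}{Z}}$
$J{\left(54,49 \right)} - 4217 = \frac{1}{3} \cdot 49 \frac{1}{-12 - 343} - 4217 = \frac{1}{3} \cdot 49 \frac{1}{-355} - 4217 = \frac{1}{3} \cdot 49 \left(- \frac{1}{355}\right) - 4217 = - \frac{49}{1065} - 4217 = - \frac{4491154}{1065}$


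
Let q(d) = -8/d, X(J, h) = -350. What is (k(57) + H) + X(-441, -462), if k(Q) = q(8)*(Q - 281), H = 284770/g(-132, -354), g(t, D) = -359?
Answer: -330004/359 ≈ -919.23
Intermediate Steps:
H = -284770/359 (H = 284770/(-359) = 284770*(-1/359) = -284770/359 ≈ -793.23)
k(Q) = 281 - Q (k(Q) = (-8/8)*(Q - 281) = (-8*1/8)*(-281 + Q) = -(-281 + Q) = 281 - Q)
(k(57) + H) + X(-441, -462) = ((281 - 1*57) - 284770/359) - 350 = ((281 - 57) - 284770/359) - 350 = (224 - 284770/359) - 350 = -204354/359 - 350 = -330004/359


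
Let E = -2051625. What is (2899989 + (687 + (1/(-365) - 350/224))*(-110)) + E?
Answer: 451412247/584 ≈ 7.7297e+5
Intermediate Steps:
(2899989 + (687 + (1/(-365) - 350/224))*(-110)) + E = (2899989 + (687 + (1/(-365) - 350/224))*(-110)) - 2051625 = (2899989 + (687 + (1*(-1/365) - 350*1/224))*(-110)) - 2051625 = (2899989 + (687 + (-1/365 - 25/16))*(-110)) - 2051625 = (2899989 + (687 - 9141/5840)*(-110)) - 2051625 = (2899989 + (4002939/5840)*(-110)) - 2051625 = (2899989 - 44032329/584) - 2051625 = 1649561247/584 - 2051625 = 451412247/584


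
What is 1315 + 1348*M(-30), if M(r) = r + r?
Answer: -79565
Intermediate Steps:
M(r) = 2*r
1315 + 1348*M(-30) = 1315 + 1348*(2*(-30)) = 1315 + 1348*(-60) = 1315 - 80880 = -79565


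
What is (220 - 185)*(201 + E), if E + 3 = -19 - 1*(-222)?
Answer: 14035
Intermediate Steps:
E = 200 (E = -3 + (-19 - 1*(-222)) = -3 + (-19 + 222) = -3 + 203 = 200)
(220 - 185)*(201 + E) = (220 - 185)*(201 + 200) = 35*401 = 14035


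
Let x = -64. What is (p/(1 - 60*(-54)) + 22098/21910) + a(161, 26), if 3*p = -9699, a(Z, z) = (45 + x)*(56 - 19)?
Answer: -509382279/724595 ≈ -702.99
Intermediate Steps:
a(Z, z) = -703 (a(Z, z) = (45 - 64)*(56 - 19) = -19*37 = -703)
p = -3233 (p = (⅓)*(-9699) = -3233)
(p/(1 - 60*(-54)) + 22098/21910) + a(161, 26) = (-3233/(1 - 60*(-54)) + 22098/21910) - 703 = (-3233/(1 + 3240) + 22098*(1/21910)) - 703 = (-3233/3241 + 11049/10955) - 703 = 8006/724595 - 703 = -509382279/724595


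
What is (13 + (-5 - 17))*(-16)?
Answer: 144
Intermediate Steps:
(13 + (-5 - 17))*(-16) = (13 - 22)*(-16) = -9*(-16) = 144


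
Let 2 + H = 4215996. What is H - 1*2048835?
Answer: 2167159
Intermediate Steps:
H = 4215994 (H = -2 + 4215996 = 4215994)
H - 1*2048835 = 4215994 - 1*2048835 = 4215994 - 2048835 = 2167159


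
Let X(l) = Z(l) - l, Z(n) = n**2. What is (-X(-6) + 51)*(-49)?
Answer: -441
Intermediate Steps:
X(l) = l**2 - l
(-X(-6) + 51)*(-49) = (-(-6)*(-1 - 6) + 51)*(-49) = (-(-6)*(-7) + 51)*(-49) = (-1*42 + 51)*(-49) = (-42 + 51)*(-49) = 9*(-49) = -441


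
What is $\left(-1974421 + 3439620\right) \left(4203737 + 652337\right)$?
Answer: $7115114768726$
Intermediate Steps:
$\left(-1974421 + 3439620\right) \left(4203737 + 652337\right) = 1465199 \cdot 4856074 = 7115114768726$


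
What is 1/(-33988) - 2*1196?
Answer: -81299297/33988 ≈ -2392.0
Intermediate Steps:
1/(-33988) - 2*1196 = -1/33988 - 2392 = -81299297/33988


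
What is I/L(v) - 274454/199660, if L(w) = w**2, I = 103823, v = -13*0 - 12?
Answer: 5172444701/7187760 ≈ 719.62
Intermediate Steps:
v = -12 (v = 0 - 12 = -12)
I/L(v) - 274454/199660 = 103823/((-12)**2) - 274454/199660 = 103823/144 - 274454*1/199660 = 103823*(1/144) - 137227/99830 = 103823/144 - 137227/99830 = 5172444701/7187760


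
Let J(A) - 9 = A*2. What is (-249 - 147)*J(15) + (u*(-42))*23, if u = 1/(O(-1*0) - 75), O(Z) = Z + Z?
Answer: -385778/25 ≈ -15431.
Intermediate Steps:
O(Z) = 2*Z
J(A) = 9 + 2*A (J(A) = 9 + A*2 = 9 + 2*A)
u = -1/75 (u = 1/(2*(-1*0) - 75) = 1/(2*0 - 75) = 1/(0 - 75) = 1/(-75) = -1/75 ≈ -0.013333)
(-249 - 147)*J(15) + (u*(-42))*23 = (-249 - 147)*(9 + 2*15) - 1/75*(-42)*23 = -396*(9 + 30) + (14/25)*23 = -396*39 + 322/25 = -15444 + 322/25 = -385778/25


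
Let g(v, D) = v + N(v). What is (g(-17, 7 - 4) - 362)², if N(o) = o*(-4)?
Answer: 96721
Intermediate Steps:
N(o) = -4*o
g(v, D) = -3*v (g(v, D) = v - 4*v = -3*v)
(g(-17, 7 - 4) - 362)² = (-3*(-17) - 362)² = (51 - 362)² = (-311)² = 96721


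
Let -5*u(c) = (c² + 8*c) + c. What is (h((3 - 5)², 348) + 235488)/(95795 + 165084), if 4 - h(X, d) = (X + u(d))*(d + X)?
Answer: 44901492/1304395 ≈ 34.423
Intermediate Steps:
u(c) = -9*c/5 - c²/5 (u(c) = -((c² + 8*c) + c)/5 = -(c² + 9*c)/5 = -9*c/5 - c²/5)
h(X, d) = 4 - (X + d)*(X - d*(9 + d)/5) (h(X, d) = 4 - (X - d*(9 + d)/5)*(d + X) = 4 - (X - d*(9 + d)/5)*(X + d) = 4 - (X + d)*(X - d*(9 + d)/5))
(h((3 - 5)², 348) + 235488)/(95795 + 165084) = ((4 - ((3 - 5)²)² - 1*(3 - 5)²*348 + (⅕)*348²*(9 + 348) + (⅕)*(3 - 5)²*348*(9 + 348)) + 235488)/(95795 + 165084) = ((4 - ((-2)²)² - 1*(-2)²*348 + (⅕)*121104*357 + (⅕)*(-2)²*348*357) + 235488)/260879 = ((4 - 1*4² - 1*4*348 + 43234128/5 + (⅕)*4*348*357) + 235488)*(1/260879) = ((4 - 1*16 - 1392 + 43234128/5 + 496944/5) + 235488)*(1/260879) = ((4 - 16 - 1392 + 43234128/5 + 496944/5) + 235488)*(1/260879) = (43724052/5 + 235488)*(1/260879) = (44901492/5)*(1/260879) = 44901492/1304395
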